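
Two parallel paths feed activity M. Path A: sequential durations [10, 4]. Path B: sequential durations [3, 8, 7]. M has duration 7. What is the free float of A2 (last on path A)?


ES(A2) = sum of predecessors on chain A = 10
EF(A2) = ES + duration = 10 + 4 = 14
Successor of A2 is M. ES(M) = max(sum(A), sum(B)) = max(14, 18) = 18
Free float = ES(successor) - EF(current) = 18 - 14 = 4

4


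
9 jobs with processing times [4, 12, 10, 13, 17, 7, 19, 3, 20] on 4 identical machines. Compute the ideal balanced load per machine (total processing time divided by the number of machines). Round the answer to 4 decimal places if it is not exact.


Total processing time = 4 + 12 + 10 + 13 + 17 + 7 + 19 + 3 + 20 = 105
Number of machines = 4
Ideal balanced load = 105 / 4 = 26.25

26.25


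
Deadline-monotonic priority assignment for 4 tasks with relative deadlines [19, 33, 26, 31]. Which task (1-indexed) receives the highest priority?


Sort tasks by relative deadline (ascending):
  Task 1: deadline = 19
  Task 3: deadline = 26
  Task 4: deadline = 31
  Task 2: deadline = 33
Priority order (highest first): [1, 3, 4, 2]
Highest priority task = 1

1


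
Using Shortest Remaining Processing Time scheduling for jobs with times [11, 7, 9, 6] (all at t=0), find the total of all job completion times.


Since all jobs arrive at t=0, SRPT equals SPT ordering.
SPT order: [6, 7, 9, 11]
Completion times:
  Job 1: p=6, C=6
  Job 2: p=7, C=13
  Job 3: p=9, C=22
  Job 4: p=11, C=33
Total completion time = 6 + 13 + 22 + 33 = 74

74


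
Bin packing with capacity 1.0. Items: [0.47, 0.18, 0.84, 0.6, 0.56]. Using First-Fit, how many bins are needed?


Place items sequentially using First-Fit:
  Item 0.47 -> new Bin 1
  Item 0.18 -> Bin 1 (now 0.65)
  Item 0.84 -> new Bin 2
  Item 0.6 -> new Bin 3
  Item 0.56 -> new Bin 4
Total bins used = 4

4


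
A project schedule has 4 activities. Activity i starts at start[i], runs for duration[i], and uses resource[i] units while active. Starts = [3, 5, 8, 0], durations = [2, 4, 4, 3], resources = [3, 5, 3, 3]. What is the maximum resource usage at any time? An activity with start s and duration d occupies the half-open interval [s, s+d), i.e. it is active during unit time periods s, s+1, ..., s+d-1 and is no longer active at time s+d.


Each activity i is active on [start_i, start_i + duration_i).
Compute total resource usage per time slot:
  t=0: active resources = [3], total = 3
  t=1: active resources = [3], total = 3
  t=2: active resources = [3], total = 3
  t=3: active resources = [3], total = 3
  t=4: active resources = [3], total = 3
  t=5: active resources = [5], total = 5
  t=6: active resources = [5], total = 5
  t=7: active resources = [5], total = 5
  t=8: active resources = [5, 3], total = 8
  t=9: active resources = [3], total = 3
  t=10: active resources = [3], total = 3
  t=11: active resources = [3], total = 3
Peak resource demand = 8

8


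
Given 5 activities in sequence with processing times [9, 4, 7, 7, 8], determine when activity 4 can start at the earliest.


Activity 4 starts after activities 1 through 3 complete.
Predecessor durations: [9, 4, 7]
ES = 9 + 4 + 7 = 20

20


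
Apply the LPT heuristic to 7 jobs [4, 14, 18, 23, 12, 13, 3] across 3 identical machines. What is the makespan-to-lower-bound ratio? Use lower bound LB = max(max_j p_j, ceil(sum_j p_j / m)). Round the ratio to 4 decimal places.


LPT order: [23, 18, 14, 13, 12, 4, 3]
Machine loads after assignment: [30, 30, 27]
LPT makespan = 30
Lower bound = max(max_job, ceil(total/3)) = max(23, 29) = 29
Ratio = 30 / 29 = 1.0345

1.0345


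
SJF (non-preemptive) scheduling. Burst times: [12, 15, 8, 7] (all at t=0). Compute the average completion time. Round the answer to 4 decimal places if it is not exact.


SJF order (ascending): [7, 8, 12, 15]
Completion times:
  Job 1: burst=7, C=7
  Job 2: burst=8, C=15
  Job 3: burst=12, C=27
  Job 4: burst=15, C=42
Average completion = 91/4 = 22.75

22.75


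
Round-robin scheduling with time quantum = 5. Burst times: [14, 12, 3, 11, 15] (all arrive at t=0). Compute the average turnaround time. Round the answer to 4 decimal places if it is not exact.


Time quantum = 5
Execution trace:
  J1 runs 5 units, time = 5
  J2 runs 5 units, time = 10
  J3 runs 3 units, time = 13
  J4 runs 5 units, time = 18
  J5 runs 5 units, time = 23
  J1 runs 5 units, time = 28
  J2 runs 5 units, time = 33
  J4 runs 5 units, time = 38
  J5 runs 5 units, time = 43
  J1 runs 4 units, time = 47
  J2 runs 2 units, time = 49
  J4 runs 1 units, time = 50
  J5 runs 5 units, time = 55
Finish times: [47, 49, 13, 50, 55]
Average turnaround = 214/5 = 42.8

42.8


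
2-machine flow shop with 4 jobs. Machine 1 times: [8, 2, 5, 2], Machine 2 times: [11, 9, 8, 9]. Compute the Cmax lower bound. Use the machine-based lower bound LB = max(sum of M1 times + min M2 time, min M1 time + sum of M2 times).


LB1 = sum(M1 times) + min(M2 times) = 17 + 8 = 25
LB2 = min(M1 times) + sum(M2 times) = 2 + 37 = 39
Lower bound = max(LB1, LB2) = max(25, 39) = 39

39


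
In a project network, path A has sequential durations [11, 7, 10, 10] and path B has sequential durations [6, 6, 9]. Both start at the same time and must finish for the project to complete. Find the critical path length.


Path A total = 11 + 7 + 10 + 10 = 38
Path B total = 6 + 6 + 9 = 21
Critical path = longest path = max(38, 21) = 38

38


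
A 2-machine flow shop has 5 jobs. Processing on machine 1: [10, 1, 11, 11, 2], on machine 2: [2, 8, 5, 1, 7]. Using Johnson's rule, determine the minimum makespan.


Apply Johnson's rule:
  Group 1 (a <= b): [(2, 1, 8), (5, 2, 7)]
  Group 2 (a > b): [(3, 11, 5), (1, 10, 2), (4, 11, 1)]
Optimal job order: [2, 5, 3, 1, 4]
Schedule:
  Job 2: M1 done at 1, M2 done at 9
  Job 5: M1 done at 3, M2 done at 16
  Job 3: M1 done at 14, M2 done at 21
  Job 1: M1 done at 24, M2 done at 26
  Job 4: M1 done at 35, M2 done at 36
Makespan = 36

36


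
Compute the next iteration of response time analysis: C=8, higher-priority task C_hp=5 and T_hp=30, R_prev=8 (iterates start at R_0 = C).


R_next = C + ceil(R_prev / T_hp) * C_hp
ceil(8 / 30) = ceil(0.2667) = 1
Interference = 1 * 5 = 5
R_next = 8 + 5 = 13

13


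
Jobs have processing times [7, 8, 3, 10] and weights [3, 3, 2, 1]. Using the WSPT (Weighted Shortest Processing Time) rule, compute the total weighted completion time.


Compute p/w ratios and sort ascending (WSPT): [(3, 2), (7, 3), (8, 3), (10, 1)]
Compute weighted completion times:
  Job (p=3,w=2): C=3, w*C=2*3=6
  Job (p=7,w=3): C=10, w*C=3*10=30
  Job (p=8,w=3): C=18, w*C=3*18=54
  Job (p=10,w=1): C=28, w*C=1*28=28
Total weighted completion time = 118

118


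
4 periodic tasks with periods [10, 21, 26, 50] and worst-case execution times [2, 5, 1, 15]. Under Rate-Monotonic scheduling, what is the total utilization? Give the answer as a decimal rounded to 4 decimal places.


Compute individual utilizations (exact fractions):
  Task 1: C/T = 2/10 = 1/5 (approx. 0.2)
  Task 2: C/T = 5/21 (approx. 0.2381)
  Task 3: C/T = 1/26 (approx. 0.0385)
  Task 4: C/T = 15/50 = 3/10 (approx. 0.3)
Total utilization U = 1/5 + 5/21 + 1/26 + 3/10 = 212/273
Rounded to 4 decimal places: U = 0.7766
RM (Liu & Layland) bound for 4 tasks = 0.756828; compare with U = 212/273 (approx. 0.776557)
bound < U <= 1, so the RM sufficient condition is not met (inconclusive; an exact test such as response-time analysis is needed).

0.7766


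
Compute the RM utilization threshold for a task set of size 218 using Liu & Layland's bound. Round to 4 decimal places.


Compute 2^(1/218) = 1.0031846344
Subtract 1: 1.0031846344 - 1 = 0.0031846344
Multiply by n: 218 * 0.0031846344 = 0.6942502992
Round to 4 dp: 0.6943

0.6943


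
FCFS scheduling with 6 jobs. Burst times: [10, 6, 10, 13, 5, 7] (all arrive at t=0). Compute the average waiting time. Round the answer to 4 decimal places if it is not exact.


FCFS order (as given): [10, 6, 10, 13, 5, 7]
Waiting times:
  Job 1: wait = 0
  Job 2: wait = 10
  Job 3: wait = 16
  Job 4: wait = 26
  Job 5: wait = 39
  Job 6: wait = 44
Sum of waiting times = 135
Average waiting time = 135/6 = 22.5

22.5


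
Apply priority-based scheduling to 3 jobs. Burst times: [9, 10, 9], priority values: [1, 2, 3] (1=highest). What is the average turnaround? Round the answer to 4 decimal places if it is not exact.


Sort by priority (ascending = highest first):
Order: [(1, 9), (2, 10), (3, 9)]
Completion times:
  Priority 1, burst=9, C=9
  Priority 2, burst=10, C=19
  Priority 3, burst=9, C=28
Average turnaround = 56/3 = 18.6667

18.6667


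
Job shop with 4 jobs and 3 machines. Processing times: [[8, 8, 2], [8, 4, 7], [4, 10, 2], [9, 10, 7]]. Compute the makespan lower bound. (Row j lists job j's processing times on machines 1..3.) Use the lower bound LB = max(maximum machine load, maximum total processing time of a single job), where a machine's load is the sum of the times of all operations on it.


Machine loads:
  Machine 1: 8 + 8 + 4 + 9 = 29
  Machine 2: 8 + 4 + 10 + 10 = 32
  Machine 3: 2 + 7 + 2 + 7 = 18
Max machine load = 32
Job totals:
  Job 1: 18
  Job 2: 19
  Job 3: 16
  Job 4: 26
Max job total = 26
Lower bound = max(32, 26) = 32

32


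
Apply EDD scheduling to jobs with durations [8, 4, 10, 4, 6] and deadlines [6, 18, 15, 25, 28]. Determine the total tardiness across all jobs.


Sort by due date (EDD order): [(8, 6), (10, 15), (4, 18), (4, 25), (6, 28)]
Compute completion times and tardiness:
  Job 1: p=8, d=6, C=8, tardiness=max(0,8-6)=2
  Job 2: p=10, d=15, C=18, tardiness=max(0,18-15)=3
  Job 3: p=4, d=18, C=22, tardiness=max(0,22-18)=4
  Job 4: p=4, d=25, C=26, tardiness=max(0,26-25)=1
  Job 5: p=6, d=28, C=32, tardiness=max(0,32-28)=4
Total tardiness = 14

14


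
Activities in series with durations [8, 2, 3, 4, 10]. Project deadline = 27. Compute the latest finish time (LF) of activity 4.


LF(activity 4) = deadline - sum of successor durations
Successors: activities 5 through 5 with durations [10]
Sum of successor durations = 10
LF = 27 - 10 = 17

17


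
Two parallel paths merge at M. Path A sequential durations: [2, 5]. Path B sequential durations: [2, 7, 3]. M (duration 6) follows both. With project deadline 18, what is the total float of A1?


Forward pass: ES(A1) = sum of predecessors on chain A = 0
EF = ES + duration = 0 + 2 = 2
Backward pass: LF(M) = deadline = 18; LS(M) = 18 - 6 = 12
LF(A1) = LS(M) - sum(successors on chain A) = 12 - 5 = 7
LS = LF - duration = 7 - 2 = 5
Total float = LS - ES = 5 - 0 = 5

5


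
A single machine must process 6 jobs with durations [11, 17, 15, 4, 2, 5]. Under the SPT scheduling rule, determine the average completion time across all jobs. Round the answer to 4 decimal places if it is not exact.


Sort jobs by processing time (SPT order): [2, 4, 5, 11, 15, 17]
Compute completion times sequentially:
  Job 1: processing = 2, completes at 2
  Job 2: processing = 4, completes at 6
  Job 3: processing = 5, completes at 11
  Job 4: processing = 11, completes at 22
  Job 5: processing = 15, completes at 37
  Job 6: processing = 17, completes at 54
Sum of completion times = 132
Average completion time = 132/6 = 22.0

22.0


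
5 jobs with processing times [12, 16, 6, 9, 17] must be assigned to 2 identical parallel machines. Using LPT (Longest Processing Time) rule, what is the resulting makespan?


Sort jobs in decreasing order (LPT): [17, 16, 12, 9, 6]
Assign each job to the least loaded machine:
  Machine 1: jobs [17, 9, 6], load = 32
  Machine 2: jobs [16, 12], load = 28
Makespan = max load = 32

32


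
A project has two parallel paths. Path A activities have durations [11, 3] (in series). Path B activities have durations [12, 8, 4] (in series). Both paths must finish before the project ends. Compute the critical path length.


Path A total = 11 + 3 = 14
Path B total = 12 + 8 + 4 = 24
Critical path = longest path = max(14, 24) = 24

24


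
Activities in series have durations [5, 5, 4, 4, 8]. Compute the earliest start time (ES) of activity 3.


Activity 3 starts after activities 1 through 2 complete.
Predecessor durations: [5, 5]
ES = 5 + 5 = 10

10


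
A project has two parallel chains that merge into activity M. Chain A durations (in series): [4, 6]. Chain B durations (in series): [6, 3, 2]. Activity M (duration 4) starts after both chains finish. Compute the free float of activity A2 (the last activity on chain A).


ES(A2) = sum of predecessors on chain A = 4
EF(A2) = ES + duration = 4 + 6 = 10
Successor of A2 is M. ES(M) = max(sum(A), sum(B)) = max(10, 11) = 11
Free float = ES(successor) - EF(current) = 11 - 10 = 1

1


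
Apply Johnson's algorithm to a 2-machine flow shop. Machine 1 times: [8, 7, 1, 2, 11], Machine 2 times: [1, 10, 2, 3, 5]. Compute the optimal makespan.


Apply Johnson's rule:
  Group 1 (a <= b): [(3, 1, 2), (4, 2, 3), (2, 7, 10)]
  Group 2 (a > b): [(5, 11, 5), (1, 8, 1)]
Optimal job order: [3, 4, 2, 5, 1]
Schedule:
  Job 3: M1 done at 1, M2 done at 3
  Job 4: M1 done at 3, M2 done at 6
  Job 2: M1 done at 10, M2 done at 20
  Job 5: M1 done at 21, M2 done at 26
  Job 1: M1 done at 29, M2 done at 30
Makespan = 30

30


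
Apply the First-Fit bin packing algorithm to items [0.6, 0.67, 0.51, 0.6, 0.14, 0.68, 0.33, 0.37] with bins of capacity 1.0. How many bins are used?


Place items sequentially using First-Fit:
  Item 0.6 -> new Bin 1
  Item 0.67 -> new Bin 2
  Item 0.51 -> new Bin 3
  Item 0.6 -> new Bin 4
  Item 0.14 -> Bin 1 (now 0.74)
  Item 0.68 -> new Bin 5
  Item 0.33 -> Bin 2 (now 1.0)
  Item 0.37 -> Bin 3 (now 0.88)
Total bins used = 5

5


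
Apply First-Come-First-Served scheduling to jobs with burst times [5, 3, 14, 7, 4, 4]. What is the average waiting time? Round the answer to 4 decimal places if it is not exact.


FCFS order (as given): [5, 3, 14, 7, 4, 4]
Waiting times:
  Job 1: wait = 0
  Job 2: wait = 5
  Job 3: wait = 8
  Job 4: wait = 22
  Job 5: wait = 29
  Job 6: wait = 33
Sum of waiting times = 97
Average waiting time = 97/6 = 16.1667

16.1667


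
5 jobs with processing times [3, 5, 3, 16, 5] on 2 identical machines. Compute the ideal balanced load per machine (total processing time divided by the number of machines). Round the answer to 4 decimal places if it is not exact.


Total processing time = 3 + 5 + 3 + 16 + 5 = 32
Number of machines = 2
Ideal balanced load = 32 / 2 = 16.0

16.0


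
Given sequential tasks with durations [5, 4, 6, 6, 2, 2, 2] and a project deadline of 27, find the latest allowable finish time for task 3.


LF(activity 3) = deadline - sum of successor durations
Successors: activities 4 through 7 with durations [6, 2, 2, 2]
Sum of successor durations = 12
LF = 27 - 12 = 15

15


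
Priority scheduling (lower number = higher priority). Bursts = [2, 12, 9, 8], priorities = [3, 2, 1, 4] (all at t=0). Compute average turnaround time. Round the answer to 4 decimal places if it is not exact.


Sort by priority (ascending = highest first):
Order: [(1, 9), (2, 12), (3, 2), (4, 8)]
Completion times:
  Priority 1, burst=9, C=9
  Priority 2, burst=12, C=21
  Priority 3, burst=2, C=23
  Priority 4, burst=8, C=31
Average turnaround = 84/4 = 21.0

21.0


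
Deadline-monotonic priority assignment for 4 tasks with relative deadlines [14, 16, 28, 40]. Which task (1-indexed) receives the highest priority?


Sort tasks by relative deadline (ascending):
  Task 1: deadline = 14
  Task 2: deadline = 16
  Task 3: deadline = 28
  Task 4: deadline = 40
Priority order (highest first): [1, 2, 3, 4]
Highest priority task = 1

1


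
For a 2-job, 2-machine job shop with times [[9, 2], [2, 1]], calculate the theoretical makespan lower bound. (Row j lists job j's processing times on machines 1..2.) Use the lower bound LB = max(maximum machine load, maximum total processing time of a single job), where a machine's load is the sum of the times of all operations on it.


Machine loads:
  Machine 1: 9 + 2 = 11
  Machine 2: 2 + 1 = 3
Max machine load = 11
Job totals:
  Job 1: 11
  Job 2: 3
Max job total = 11
Lower bound = max(11, 11) = 11

11


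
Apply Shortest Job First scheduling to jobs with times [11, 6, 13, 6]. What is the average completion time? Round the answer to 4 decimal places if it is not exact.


SJF order (ascending): [6, 6, 11, 13]
Completion times:
  Job 1: burst=6, C=6
  Job 2: burst=6, C=12
  Job 3: burst=11, C=23
  Job 4: burst=13, C=36
Average completion = 77/4 = 19.25

19.25


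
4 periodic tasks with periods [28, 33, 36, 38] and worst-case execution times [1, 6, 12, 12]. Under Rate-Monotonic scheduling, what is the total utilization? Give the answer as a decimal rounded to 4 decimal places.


Compute individual utilizations (exact fractions):
  Task 1: C/T = 1/28 (approx. 0.0357)
  Task 2: C/T = 6/33 = 2/11 (approx. 0.1818)
  Task 3: C/T = 12/36 = 1/3 (approx. 0.3333)
  Task 4: C/T = 12/38 = 6/19 (approx. 0.3158)
Total utilization U = 1/28 + 2/11 + 1/3 + 6/19 = 15215/17556
Rounded to 4 decimal places: U = 0.8667
RM (Liu & Layland) bound for 4 tasks = 0.756828; compare with U = 15215/17556 (approx. 0.866655)
bound < U <= 1, so the RM sufficient condition is not met (inconclusive; an exact test such as response-time analysis is needed).

0.8667


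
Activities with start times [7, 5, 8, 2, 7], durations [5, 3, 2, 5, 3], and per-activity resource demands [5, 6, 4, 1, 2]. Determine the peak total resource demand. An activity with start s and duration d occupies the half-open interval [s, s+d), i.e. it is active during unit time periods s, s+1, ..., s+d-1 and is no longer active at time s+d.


Each activity i is active on [start_i, start_i + duration_i).
Compute total resource usage per time slot:
  t=0: active resources = [], total = 0
  t=1: active resources = [], total = 0
  t=2: active resources = [1], total = 1
  t=3: active resources = [1], total = 1
  t=4: active resources = [1], total = 1
  t=5: active resources = [6, 1], total = 7
  t=6: active resources = [6, 1], total = 7
  t=7: active resources = [5, 6, 2], total = 13
  t=8: active resources = [5, 4, 2], total = 11
  t=9: active resources = [5, 4, 2], total = 11
  t=10: active resources = [5], total = 5
  t=11: active resources = [5], total = 5
Peak resource demand = 13

13


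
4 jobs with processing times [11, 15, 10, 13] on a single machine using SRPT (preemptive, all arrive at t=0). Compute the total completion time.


Since all jobs arrive at t=0, SRPT equals SPT ordering.
SPT order: [10, 11, 13, 15]
Completion times:
  Job 1: p=10, C=10
  Job 2: p=11, C=21
  Job 3: p=13, C=34
  Job 4: p=15, C=49
Total completion time = 10 + 21 + 34 + 49 = 114

114


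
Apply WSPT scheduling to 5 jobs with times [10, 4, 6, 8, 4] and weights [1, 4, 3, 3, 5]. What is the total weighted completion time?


Compute p/w ratios and sort ascending (WSPT): [(4, 5), (4, 4), (6, 3), (8, 3), (10, 1)]
Compute weighted completion times:
  Job (p=4,w=5): C=4, w*C=5*4=20
  Job (p=4,w=4): C=8, w*C=4*8=32
  Job (p=6,w=3): C=14, w*C=3*14=42
  Job (p=8,w=3): C=22, w*C=3*22=66
  Job (p=10,w=1): C=32, w*C=1*32=32
Total weighted completion time = 192

192


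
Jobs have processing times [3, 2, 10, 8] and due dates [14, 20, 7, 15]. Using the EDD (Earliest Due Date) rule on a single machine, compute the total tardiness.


Sort by due date (EDD order): [(10, 7), (3, 14), (8, 15), (2, 20)]
Compute completion times and tardiness:
  Job 1: p=10, d=7, C=10, tardiness=max(0,10-7)=3
  Job 2: p=3, d=14, C=13, tardiness=max(0,13-14)=0
  Job 3: p=8, d=15, C=21, tardiness=max(0,21-15)=6
  Job 4: p=2, d=20, C=23, tardiness=max(0,23-20)=3
Total tardiness = 12

12


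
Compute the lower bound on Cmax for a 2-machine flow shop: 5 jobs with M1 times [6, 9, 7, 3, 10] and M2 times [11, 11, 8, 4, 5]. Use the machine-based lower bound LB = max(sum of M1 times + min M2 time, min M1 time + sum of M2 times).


LB1 = sum(M1 times) + min(M2 times) = 35 + 4 = 39
LB2 = min(M1 times) + sum(M2 times) = 3 + 39 = 42
Lower bound = max(LB1, LB2) = max(39, 42) = 42

42


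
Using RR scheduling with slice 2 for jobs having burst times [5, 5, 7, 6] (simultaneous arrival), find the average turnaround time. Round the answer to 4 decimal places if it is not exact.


Time quantum = 2
Execution trace:
  J1 runs 2 units, time = 2
  J2 runs 2 units, time = 4
  J3 runs 2 units, time = 6
  J4 runs 2 units, time = 8
  J1 runs 2 units, time = 10
  J2 runs 2 units, time = 12
  J3 runs 2 units, time = 14
  J4 runs 2 units, time = 16
  J1 runs 1 units, time = 17
  J2 runs 1 units, time = 18
  J3 runs 2 units, time = 20
  J4 runs 2 units, time = 22
  J3 runs 1 units, time = 23
Finish times: [17, 18, 23, 22]
Average turnaround = 80/4 = 20.0

20.0


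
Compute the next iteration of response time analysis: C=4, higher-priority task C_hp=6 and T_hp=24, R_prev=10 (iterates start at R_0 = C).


R_next = C + ceil(R_prev / T_hp) * C_hp
ceil(10 / 24) = ceil(0.4167) = 1
Interference = 1 * 6 = 6
R_next = 4 + 6 = 10
R_next = R_prev, so the iteration has converged (response time = 10).

10


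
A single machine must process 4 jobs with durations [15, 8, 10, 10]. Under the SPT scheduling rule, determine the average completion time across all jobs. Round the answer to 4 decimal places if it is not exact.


Sort jobs by processing time (SPT order): [8, 10, 10, 15]
Compute completion times sequentially:
  Job 1: processing = 8, completes at 8
  Job 2: processing = 10, completes at 18
  Job 3: processing = 10, completes at 28
  Job 4: processing = 15, completes at 43
Sum of completion times = 97
Average completion time = 97/4 = 24.25

24.25


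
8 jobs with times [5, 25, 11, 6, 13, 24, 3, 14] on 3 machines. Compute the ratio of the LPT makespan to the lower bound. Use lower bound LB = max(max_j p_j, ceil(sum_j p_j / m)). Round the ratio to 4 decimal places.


LPT order: [25, 24, 14, 13, 11, 6, 5, 3]
Machine loads after assignment: [34, 35, 32]
LPT makespan = 35
Lower bound = max(max_job, ceil(total/3)) = max(25, 34) = 34
Ratio = 35 / 34 = 1.0294

1.0294


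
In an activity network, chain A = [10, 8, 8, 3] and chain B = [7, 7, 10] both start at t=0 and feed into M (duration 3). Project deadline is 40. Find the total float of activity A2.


Forward pass: ES(A2) = sum of predecessors on chain A = 10
EF = ES + duration = 10 + 8 = 18
Backward pass: LF(M) = deadline = 40; LS(M) = 40 - 3 = 37
LF(A2) = LS(M) - sum(successors on chain A) = 37 - 11 = 26
LS = LF - duration = 26 - 8 = 18
Total float = LS - ES = 18 - 10 = 8

8


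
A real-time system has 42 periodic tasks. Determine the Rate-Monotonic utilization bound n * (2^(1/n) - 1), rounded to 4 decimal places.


Compute 2^(1/42) = 1.0166404394
Subtract 1: 1.0166404394 - 1 = 0.0166404394
Multiply by n: 42 * 0.0166404394 = 0.6988984548
Round to 4 dp: 0.6989

0.6989


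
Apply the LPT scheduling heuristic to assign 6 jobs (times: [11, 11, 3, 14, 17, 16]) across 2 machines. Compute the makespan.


Sort jobs in decreasing order (LPT): [17, 16, 14, 11, 11, 3]
Assign each job to the least loaded machine:
  Machine 1: jobs [17, 11, 11], load = 39
  Machine 2: jobs [16, 14, 3], load = 33
Makespan = max load = 39

39


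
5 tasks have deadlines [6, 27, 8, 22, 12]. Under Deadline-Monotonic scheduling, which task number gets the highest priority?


Sort tasks by relative deadline (ascending):
  Task 1: deadline = 6
  Task 3: deadline = 8
  Task 5: deadline = 12
  Task 4: deadline = 22
  Task 2: deadline = 27
Priority order (highest first): [1, 3, 5, 4, 2]
Highest priority task = 1

1


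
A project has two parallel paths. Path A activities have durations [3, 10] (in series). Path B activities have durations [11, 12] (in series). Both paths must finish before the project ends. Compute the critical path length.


Path A total = 3 + 10 = 13
Path B total = 11 + 12 = 23
Critical path = longest path = max(13, 23) = 23

23


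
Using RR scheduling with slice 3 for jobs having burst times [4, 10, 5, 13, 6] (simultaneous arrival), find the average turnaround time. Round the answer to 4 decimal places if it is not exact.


Time quantum = 3
Execution trace:
  J1 runs 3 units, time = 3
  J2 runs 3 units, time = 6
  J3 runs 3 units, time = 9
  J4 runs 3 units, time = 12
  J5 runs 3 units, time = 15
  J1 runs 1 units, time = 16
  J2 runs 3 units, time = 19
  J3 runs 2 units, time = 21
  J4 runs 3 units, time = 24
  J5 runs 3 units, time = 27
  J2 runs 3 units, time = 30
  J4 runs 3 units, time = 33
  J2 runs 1 units, time = 34
  J4 runs 3 units, time = 37
  J4 runs 1 units, time = 38
Finish times: [16, 34, 21, 38, 27]
Average turnaround = 136/5 = 27.2

27.2


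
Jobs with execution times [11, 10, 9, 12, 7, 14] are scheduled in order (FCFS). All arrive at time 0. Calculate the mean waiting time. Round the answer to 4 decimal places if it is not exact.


FCFS order (as given): [11, 10, 9, 12, 7, 14]
Waiting times:
  Job 1: wait = 0
  Job 2: wait = 11
  Job 3: wait = 21
  Job 4: wait = 30
  Job 5: wait = 42
  Job 6: wait = 49
Sum of waiting times = 153
Average waiting time = 153/6 = 25.5

25.5


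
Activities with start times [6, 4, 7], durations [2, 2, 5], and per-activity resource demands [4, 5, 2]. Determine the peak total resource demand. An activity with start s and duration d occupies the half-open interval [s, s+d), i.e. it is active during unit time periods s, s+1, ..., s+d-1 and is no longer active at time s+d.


Each activity i is active on [start_i, start_i + duration_i).
Compute total resource usage per time slot:
  t=0: active resources = [], total = 0
  t=1: active resources = [], total = 0
  t=2: active resources = [], total = 0
  t=3: active resources = [], total = 0
  t=4: active resources = [5], total = 5
  t=5: active resources = [5], total = 5
  t=6: active resources = [4], total = 4
  t=7: active resources = [4, 2], total = 6
  t=8: active resources = [2], total = 2
  t=9: active resources = [2], total = 2
  t=10: active resources = [2], total = 2
  t=11: active resources = [2], total = 2
Peak resource demand = 6

6


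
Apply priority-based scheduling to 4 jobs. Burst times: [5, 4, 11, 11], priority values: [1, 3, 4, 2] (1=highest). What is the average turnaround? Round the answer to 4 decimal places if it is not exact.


Sort by priority (ascending = highest first):
Order: [(1, 5), (2, 11), (3, 4), (4, 11)]
Completion times:
  Priority 1, burst=5, C=5
  Priority 2, burst=11, C=16
  Priority 3, burst=4, C=20
  Priority 4, burst=11, C=31
Average turnaround = 72/4 = 18.0

18.0


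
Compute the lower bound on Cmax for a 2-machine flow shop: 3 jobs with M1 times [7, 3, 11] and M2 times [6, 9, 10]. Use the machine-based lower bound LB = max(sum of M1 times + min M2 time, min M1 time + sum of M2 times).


LB1 = sum(M1 times) + min(M2 times) = 21 + 6 = 27
LB2 = min(M1 times) + sum(M2 times) = 3 + 25 = 28
Lower bound = max(LB1, LB2) = max(27, 28) = 28

28


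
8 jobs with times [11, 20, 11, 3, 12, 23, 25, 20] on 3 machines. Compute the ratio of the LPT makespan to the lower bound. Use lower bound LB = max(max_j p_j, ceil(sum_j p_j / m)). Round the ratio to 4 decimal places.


LPT order: [25, 23, 20, 20, 12, 11, 11, 3]
Machine loads after assignment: [39, 46, 40]
LPT makespan = 46
Lower bound = max(max_job, ceil(total/3)) = max(25, 42) = 42
Ratio = 46 / 42 = 1.0952

1.0952


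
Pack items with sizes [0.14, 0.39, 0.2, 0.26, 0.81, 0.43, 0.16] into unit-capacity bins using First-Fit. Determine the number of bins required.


Place items sequentially using First-Fit:
  Item 0.14 -> new Bin 1
  Item 0.39 -> Bin 1 (now 0.53)
  Item 0.2 -> Bin 1 (now 0.73)
  Item 0.26 -> Bin 1 (now 0.99)
  Item 0.81 -> new Bin 2
  Item 0.43 -> new Bin 3
  Item 0.16 -> Bin 2 (now 0.97)
Total bins used = 3

3


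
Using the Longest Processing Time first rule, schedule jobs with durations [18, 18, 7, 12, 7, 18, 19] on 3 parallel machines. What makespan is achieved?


Sort jobs in decreasing order (LPT): [19, 18, 18, 18, 12, 7, 7]
Assign each job to the least loaded machine:
  Machine 1: jobs [19, 7, 7], load = 33
  Machine 2: jobs [18, 18], load = 36
  Machine 3: jobs [18, 12], load = 30
Makespan = max load = 36

36


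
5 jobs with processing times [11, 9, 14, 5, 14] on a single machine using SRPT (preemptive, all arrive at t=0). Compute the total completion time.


Since all jobs arrive at t=0, SRPT equals SPT ordering.
SPT order: [5, 9, 11, 14, 14]
Completion times:
  Job 1: p=5, C=5
  Job 2: p=9, C=14
  Job 3: p=11, C=25
  Job 4: p=14, C=39
  Job 5: p=14, C=53
Total completion time = 5 + 14 + 25 + 39 + 53 = 136

136


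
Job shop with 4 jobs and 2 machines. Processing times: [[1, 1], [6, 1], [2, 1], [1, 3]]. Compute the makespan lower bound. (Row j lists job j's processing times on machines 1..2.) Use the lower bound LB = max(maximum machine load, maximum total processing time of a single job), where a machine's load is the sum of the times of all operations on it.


Machine loads:
  Machine 1: 1 + 6 + 2 + 1 = 10
  Machine 2: 1 + 1 + 1 + 3 = 6
Max machine load = 10
Job totals:
  Job 1: 2
  Job 2: 7
  Job 3: 3
  Job 4: 4
Max job total = 7
Lower bound = max(10, 7) = 10

10


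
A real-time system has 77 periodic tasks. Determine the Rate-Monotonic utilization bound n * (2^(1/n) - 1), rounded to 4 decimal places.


Compute 2^(1/77) = 1.0090425505
Subtract 1: 1.0090425505 - 1 = 0.0090425505
Multiply by n: 77 * 0.0090425505 = 0.6962763885
Round to 4 dp: 0.6963

0.6963


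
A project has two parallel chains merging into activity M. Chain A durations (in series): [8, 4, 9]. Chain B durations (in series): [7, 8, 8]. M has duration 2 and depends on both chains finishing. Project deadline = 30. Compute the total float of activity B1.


Forward pass: ES(B1) = sum of predecessors on chain B = 0
EF = ES + duration = 0 + 7 = 7
Backward pass: LF(M) = deadline = 30; LS(M) = 30 - 2 = 28
LF(B1) = LS(M) - sum(successors on chain B) = 28 - 16 = 12
LS = LF - duration = 12 - 7 = 5
Total float = LS - ES = 5 - 0 = 5

5


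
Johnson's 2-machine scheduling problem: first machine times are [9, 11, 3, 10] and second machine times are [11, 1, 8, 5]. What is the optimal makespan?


Apply Johnson's rule:
  Group 1 (a <= b): [(3, 3, 8), (1, 9, 11)]
  Group 2 (a > b): [(4, 10, 5), (2, 11, 1)]
Optimal job order: [3, 1, 4, 2]
Schedule:
  Job 3: M1 done at 3, M2 done at 11
  Job 1: M1 done at 12, M2 done at 23
  Job 4: M1 done at 22, M2 done at 28
  Job 2: M1 done at 33, M2 done at 34
Makespan = 34

34


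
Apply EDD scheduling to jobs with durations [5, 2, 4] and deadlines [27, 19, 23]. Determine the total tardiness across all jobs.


Sort by due date (EDD order): [(2, 19), (4, 23), (5, 27)]
Compute completion times and tardiness:
  Job 1: p=2, d=19, C=2, tardiness=max(0,2-19)=0
  Job 2: p=4, d=23, C=6, tardiness=max(0,6-23)=0
  Job 3: p=5, d=27, C=11, tardiness=max(0,11-27)=0
Total tardiness = 0

0


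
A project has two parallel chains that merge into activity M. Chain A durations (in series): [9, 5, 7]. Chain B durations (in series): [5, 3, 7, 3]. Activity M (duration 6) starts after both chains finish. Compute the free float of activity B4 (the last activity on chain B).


ES(B4) = sum of predecessors on chain B = 15
EF(B4) = ES + duration = 15 + 3 = 18
Successor of B4 is M. ES(M) = max(sum(A), sum(B)) = max(21, 18) = 21
Free float = ES(successor) - EF(current) = 21 - 18 = 3

3


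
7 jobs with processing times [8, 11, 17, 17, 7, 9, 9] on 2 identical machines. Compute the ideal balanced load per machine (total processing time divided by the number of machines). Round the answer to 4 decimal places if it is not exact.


Total processing time = 8 + 11 + 17 + 17 + 7 + 9 + 9 = 78
Number of machines = 2
Ideal balanced load = 78 / 2 = 39.0

39.0


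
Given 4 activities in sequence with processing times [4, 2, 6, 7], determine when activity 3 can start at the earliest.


Activity 3 starts after activities 1 through 2 complete.
Predecessor durations: [4, 2]
ES = 4 + 2 = 6

6


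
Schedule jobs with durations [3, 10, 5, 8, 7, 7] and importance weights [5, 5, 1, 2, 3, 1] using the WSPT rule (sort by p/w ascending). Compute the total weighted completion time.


Compute p/w ratios and sort ascending (WSPT): [(3, 5), (10, 5), (7, 3), (8, 2), (5, 1), (7, 1)]
Compute weighted completion times:
  Job (p=3,w=5): C=3, w*C=5*3=15
  Job (p=10,w=5): C=13, w*C=5*13=65
  Job (p=7,w=3): C=20, w*C=3*20=60
  Job (p=8,w=2): C=28, w*C=2*28=56
  Job (p=5,w=1): C=33, w*C=1*33=33
  Job (p=7,w=1): C=40, w*C=1*40=40
Total weighted completion time = 269

269


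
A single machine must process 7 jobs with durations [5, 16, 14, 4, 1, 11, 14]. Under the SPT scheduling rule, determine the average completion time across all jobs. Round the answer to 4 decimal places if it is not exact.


Sort jobs by processing time (SPT order): [1, 4, 5, 11, 14, 14, 16]
Compute completion times sequentially:
  Job 1: processing = 1, completes at 1
  Job 2: processing = 4, completes at 5
  Job 3: processing = 5, completes at 10
  Job 4: processing = 11, completes at 21
  Job 5: processing = 14, completes at 35
  Job 6: processing = 14, completes at 49
  Job 7: processing = 16, completes at 65
Sum of completion times = 186
Average completion time = 186/7 = 26.5714

26.5714


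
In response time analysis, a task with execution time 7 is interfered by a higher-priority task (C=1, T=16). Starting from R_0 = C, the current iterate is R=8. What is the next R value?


R_next = C + ceil(R_prev / T_hp) * C_hp
ceil(8 / 16) = ceil(0.5) = 1
Interference = 1 * 1 = 1
R_next = 7 + 1 = 8
R_next = R_prev, so the iteration has converged (response time = 8).

8


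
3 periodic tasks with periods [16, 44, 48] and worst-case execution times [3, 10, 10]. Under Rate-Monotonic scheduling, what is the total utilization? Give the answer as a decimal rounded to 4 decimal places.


Compute individual utilizations (exact fractions):
  Task 1: C/T = 3/16 (approx. 0.1875)
  Task 2: C/T = 10/44 = 5/22 (approx. 0.2273)
  Task 3: C/T = 10/48 = 5/24 (approx. 0.2083)
Total utilization U = 3/16 + 5/22 + 5/24 = 329/528
Rounded to 4 decimal places: U = 0.6231
RM (Liu & Layland) bound for 3 tasks = 0.779763; compare with U = 329/528 (approx. 0.623106)
U <= bound, so schedulable by RM sufficient condition.

0.6231


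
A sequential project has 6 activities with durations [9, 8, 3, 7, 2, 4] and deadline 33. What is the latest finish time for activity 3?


LF(activity 3) = deadline - sum of successor durations
Successors: activities 4 through 6 with durations [7, 2, 4]
Sum of successor durations = 13
LF = 33 - 13 = 20

20


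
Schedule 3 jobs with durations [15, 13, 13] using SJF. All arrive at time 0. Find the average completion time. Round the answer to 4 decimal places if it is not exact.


SJF order (ascending): [13, 13, 15]
Completion times:
  Job 1: burst=13, C=13
  Job 2: burst=13, C=26
  Job 3: burst=15, C=41
Average completion = 80/3 = 26.6667

26.6667


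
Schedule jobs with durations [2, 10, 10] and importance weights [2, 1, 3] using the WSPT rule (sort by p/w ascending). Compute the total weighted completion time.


Compute p/w ratios and sort ascending (WSPT): [(2, 2), (10, 3), (10, 1)]
Compute weighted completion times:
  Job (p=2,w=2): C=2, w*C=2*2=4
  Job (p=10,w=3): C=12, w*C=3*12=36
  Job (p=10,w=1): C=22, w*C=1*22=22
Total weighted completion time = 62

62


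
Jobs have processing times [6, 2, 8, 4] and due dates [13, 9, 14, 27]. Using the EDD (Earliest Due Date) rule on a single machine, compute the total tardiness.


Sort by due date (EDD order): [(2, 9), (6, 13), (8, 14), (4, 27)]
Compute completion times and tardiness:
  Job 1: p=2, d=9, C=2, tardiness=max(0,2-9)=0
  Job 2: p=6, d=13, C=8, tardiness=max(0,8-13)=0
  Job 3: p=8, d=14, C=16, tardiness=max(0,16-14)=2
  Job 4: p=4, d=27, C=20, tardiness=max(0,20-27)=0
Total tardiness = 2

2


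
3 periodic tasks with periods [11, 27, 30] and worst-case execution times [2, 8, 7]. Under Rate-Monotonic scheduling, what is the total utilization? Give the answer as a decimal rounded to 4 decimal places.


Compute individual utilizations (exact fractions):
  Task 1: C/T = 2/11 (approx. 0.1818)
  Task 2: C/T = 8/27 (approx. 0.2963)
  Task 3: C/T = 7/30 (approx. 0.2333)
Total utilization U = 2/11 + 8/27 + 7/30 = 2113/2970
Rounded to 4 decimal places: U = 0.7114
RM (Liu & Layland) bound for 3 tasks = 0.779763; compare with U = 2113/2970 (approx. 0.711448)
U <= bound, so schedulable by RM sufficient condition.

0.7114


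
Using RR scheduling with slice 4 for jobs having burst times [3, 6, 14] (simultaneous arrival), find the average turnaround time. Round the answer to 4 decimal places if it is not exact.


Time quantum = 4
Execution trace:
  J1 runs 3 units, time = 3
  J2 runs 4 units, time = 7
  J3 runs 4 units, time = 11
  J2 runs 2 units, time = 13
  J3 runs 4 units, time = 17
  J3 runs 4 units, time = 21
  J3 runs 2 units, time = 23
Finish times: [3, 13, 23]
Average turnaround = 39/3 = 13.0

13.0


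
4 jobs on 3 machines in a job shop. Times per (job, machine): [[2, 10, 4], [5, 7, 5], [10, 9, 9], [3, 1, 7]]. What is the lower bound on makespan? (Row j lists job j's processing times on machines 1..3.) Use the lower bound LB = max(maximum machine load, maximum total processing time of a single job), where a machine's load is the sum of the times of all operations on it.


Machine loads:
  Machine 1: 2 + 5 + 10 + 3 = 20
  Machine 2: 10 + 7 + 9 + 1 = 27
  Machine 3: 4 + 5 + 9 + 7 = 25
Max machine load = 27
Job totals:
  Job 1: 16
  Job 2: 17
  Job 3: 28
  Job 4: 11
Max job total = 28
Lower bound = max(27, 28) = 28

28


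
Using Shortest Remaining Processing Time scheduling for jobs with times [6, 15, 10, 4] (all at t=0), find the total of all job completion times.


Since all jobs arrive at t=0, SRPT equals SPT ordering.
SPT order: [4, 6, 10, 15]
Completion times:
  Job 1: p=4, C=4
  Job 2: p=6, C=10
  Job 3: p=10, C=20
  Job 4: p=15, C=35
Total completion time = 4 + 10 + 20 + 35 = 69

69


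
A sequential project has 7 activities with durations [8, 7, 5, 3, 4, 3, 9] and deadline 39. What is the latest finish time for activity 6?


LF(activity 6) = deadline - sum of successor durations
Successors: activities 7 through 7 with durations [9]
Sum of successor durations = 9
LF = 39 - 9 = 30

30


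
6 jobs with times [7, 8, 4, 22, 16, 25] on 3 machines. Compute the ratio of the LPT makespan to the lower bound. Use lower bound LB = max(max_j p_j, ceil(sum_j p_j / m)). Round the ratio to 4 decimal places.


LPT order: [25, 22, 16, 8, 7, 4]
Machine loads after assignment: [25, 29, 28]
LPT makespan = 29
Lower bound = max(max_job, ceil(total/3)) = max(25, 28) = 28
Ratio = 29 / 28 = 1.0357

1.0357


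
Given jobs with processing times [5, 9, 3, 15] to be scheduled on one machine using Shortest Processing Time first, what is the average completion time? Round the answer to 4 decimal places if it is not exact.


Sort jobs by processing time (SPT order): [3, 5, 9, 15]
Compute completion times sequentially:
  Job 1: processing = 3, completes at 3
  Job 2: processing = 5, completes at 8
  Job 3: processing = 9, completes at 17
  Job 4: processing = 15, completes at 32
Sum of completion times = 60
Average completion time = 60/4 = 15.0

15.0


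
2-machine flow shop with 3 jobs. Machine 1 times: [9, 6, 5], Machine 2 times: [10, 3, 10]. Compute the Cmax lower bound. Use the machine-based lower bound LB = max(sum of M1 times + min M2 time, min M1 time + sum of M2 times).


LB1 = sum(M1 times) + min(M2 times) = 20 + 3 = 23
LB2 = min(M1 times) + sum(M2 times) = 5 + 23 = 28
Lower bound = max(LB1, LB2) = max(23, 28) = 28

28


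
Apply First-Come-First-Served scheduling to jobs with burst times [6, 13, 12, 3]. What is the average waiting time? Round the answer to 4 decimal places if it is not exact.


FCFS order (as given): [6, 13, 12, 3]
Waiting times:
  Job 1: wait = 0
  Job 2: wait = 6
  Job 3: wait = 19
  Job 4: wait = 31
Sum of waiting times = 56
Average waiting time = 56/4 = 14.0

14.0


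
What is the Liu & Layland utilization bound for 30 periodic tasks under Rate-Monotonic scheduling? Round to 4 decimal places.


Compute 2^(1/30) = 1.0233738920
Subtract 1: 1.0233738920 - 1 = 0.0233738920
Multiply by n: 30 * 0.0233738920 = 0.7012167600
Round to 4 dp: 0.7012

0.7012
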